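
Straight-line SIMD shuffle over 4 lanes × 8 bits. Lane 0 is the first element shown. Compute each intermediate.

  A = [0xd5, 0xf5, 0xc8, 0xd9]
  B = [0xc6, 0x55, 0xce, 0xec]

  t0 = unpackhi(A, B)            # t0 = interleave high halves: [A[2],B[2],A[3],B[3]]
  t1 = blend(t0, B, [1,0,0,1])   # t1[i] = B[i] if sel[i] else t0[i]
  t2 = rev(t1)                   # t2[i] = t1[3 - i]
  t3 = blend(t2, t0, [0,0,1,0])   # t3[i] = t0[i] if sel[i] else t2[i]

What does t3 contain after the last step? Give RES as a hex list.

RES = [ 0xec  0xd9  0xd9  0xc6 ]

  t0: c8 ce d9 ec
  t1: c6 ce d9 ec
  t2: ec d9 ce c6
  t3: ec d9 d9 c6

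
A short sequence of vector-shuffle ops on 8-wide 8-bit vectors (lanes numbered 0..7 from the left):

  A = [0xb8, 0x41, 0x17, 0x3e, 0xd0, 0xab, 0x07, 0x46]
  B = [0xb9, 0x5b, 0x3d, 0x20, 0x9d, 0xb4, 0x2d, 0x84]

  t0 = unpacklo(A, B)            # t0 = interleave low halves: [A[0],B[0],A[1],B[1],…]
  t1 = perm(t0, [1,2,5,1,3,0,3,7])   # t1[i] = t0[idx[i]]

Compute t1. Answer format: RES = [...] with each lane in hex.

→ t0 |b8|b9|41|5b|17|3d|3e|20|
→ t1 |b9|41|3d|b9|5b|b8|5b|20|

RES = [0xb9, 0x41, 0x3d, 0xb9, 0x5b, 0xb8, 0x5b, 0x20]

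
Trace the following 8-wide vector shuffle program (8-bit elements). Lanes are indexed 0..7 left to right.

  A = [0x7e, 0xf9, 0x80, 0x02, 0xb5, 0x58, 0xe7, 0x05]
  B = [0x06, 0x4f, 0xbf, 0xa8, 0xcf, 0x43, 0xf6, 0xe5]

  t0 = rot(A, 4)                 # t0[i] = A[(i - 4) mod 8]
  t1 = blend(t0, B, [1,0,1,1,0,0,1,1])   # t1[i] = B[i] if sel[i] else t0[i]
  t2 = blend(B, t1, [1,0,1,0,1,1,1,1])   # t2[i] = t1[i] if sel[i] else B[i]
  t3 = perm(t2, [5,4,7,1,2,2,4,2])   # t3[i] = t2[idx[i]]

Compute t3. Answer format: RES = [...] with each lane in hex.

→ t0 |b5|58|e7|05|7e|f9|80|02|
→ t1 |06|58|bf|a8|7e|f9|f6|e5|
→ t2 |06|4f|bf|a8|7e|f9|f6|e5|
→ t3 |f9|7e|e5|4f|bf|bf|7e|bf|

RES = [ 0xf9  0x7e  0xe5  0x4f  0xbf  0xbf  0x7e  0xbf ]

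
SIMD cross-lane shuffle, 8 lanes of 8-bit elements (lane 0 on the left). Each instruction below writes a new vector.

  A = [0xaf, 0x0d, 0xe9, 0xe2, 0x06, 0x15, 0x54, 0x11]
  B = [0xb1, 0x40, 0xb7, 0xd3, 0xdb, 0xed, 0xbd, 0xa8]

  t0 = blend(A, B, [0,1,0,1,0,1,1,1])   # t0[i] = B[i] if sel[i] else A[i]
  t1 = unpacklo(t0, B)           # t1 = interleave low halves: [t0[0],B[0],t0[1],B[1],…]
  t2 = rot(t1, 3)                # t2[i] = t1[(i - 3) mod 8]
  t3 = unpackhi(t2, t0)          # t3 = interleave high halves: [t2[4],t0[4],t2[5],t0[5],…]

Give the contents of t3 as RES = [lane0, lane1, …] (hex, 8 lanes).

RES = [0xb1, 0x06, 0x40, 0xed, 0x40, 0xbd, 0xe9, 0xa8]

→ t0 |af|40|e9|d3|06|ed|bd|a8|
→ t1 |af|b1|40|40|e9|b7|d3|d3|
→ t2 |b7|d3|d3|af|b1|40|40|e9|
→ t3 |b1|06|40|ed|40|bd|e9|a8|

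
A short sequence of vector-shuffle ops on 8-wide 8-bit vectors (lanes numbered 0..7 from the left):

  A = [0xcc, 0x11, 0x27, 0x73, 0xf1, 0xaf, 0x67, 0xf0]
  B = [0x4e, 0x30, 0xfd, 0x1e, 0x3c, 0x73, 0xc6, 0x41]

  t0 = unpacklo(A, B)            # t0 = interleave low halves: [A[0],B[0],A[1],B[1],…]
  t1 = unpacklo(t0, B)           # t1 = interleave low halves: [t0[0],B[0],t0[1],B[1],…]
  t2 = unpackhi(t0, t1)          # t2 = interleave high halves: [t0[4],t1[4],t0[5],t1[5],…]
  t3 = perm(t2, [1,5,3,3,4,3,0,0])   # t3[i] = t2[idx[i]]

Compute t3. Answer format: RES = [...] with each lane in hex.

  t0: cc 4e 11 30 27 fd 73 1e
  t1: cc 4e 4e 30 11 fd 30 1e
  t2: 27 11 fd fd 73 30 1e 1e
  t3: 11 30 fd fd 73 fd 27 27

RES = [ 0x11  0x30  0xfd  0xfd  0x73  0xfd  0x27  0x27 ]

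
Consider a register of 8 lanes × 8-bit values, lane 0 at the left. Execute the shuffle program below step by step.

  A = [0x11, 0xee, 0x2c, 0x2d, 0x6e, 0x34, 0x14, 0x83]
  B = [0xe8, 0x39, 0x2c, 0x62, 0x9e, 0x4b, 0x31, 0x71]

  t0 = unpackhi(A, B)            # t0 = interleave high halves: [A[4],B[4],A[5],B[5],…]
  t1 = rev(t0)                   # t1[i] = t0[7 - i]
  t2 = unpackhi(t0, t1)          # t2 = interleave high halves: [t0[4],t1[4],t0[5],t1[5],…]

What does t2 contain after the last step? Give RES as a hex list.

RES = [0x14, 0x4b, 0x31, 0x34, 0x83, 0x9e, 0x71, 0x6e]

→ t0 |6e|9e|34|4b|14|31|83|71|
→ t1 |71|83|31|14|4b|34|9e|6e|
→ t2 |14|4b|31|34|83|9e|71|6e|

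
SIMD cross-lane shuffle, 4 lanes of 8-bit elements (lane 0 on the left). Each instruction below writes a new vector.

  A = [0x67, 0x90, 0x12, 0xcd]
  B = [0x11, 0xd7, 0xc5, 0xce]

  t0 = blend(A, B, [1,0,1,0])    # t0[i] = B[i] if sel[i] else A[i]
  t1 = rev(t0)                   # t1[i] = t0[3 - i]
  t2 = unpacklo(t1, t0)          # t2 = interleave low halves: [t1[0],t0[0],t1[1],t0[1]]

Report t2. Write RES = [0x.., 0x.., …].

  t0: 11 90 c5 cd
  t1: cd c5 90 11
  t2: cd 11 c5 90

RES = [0xcd, 0x11, 0xc5, 0x90]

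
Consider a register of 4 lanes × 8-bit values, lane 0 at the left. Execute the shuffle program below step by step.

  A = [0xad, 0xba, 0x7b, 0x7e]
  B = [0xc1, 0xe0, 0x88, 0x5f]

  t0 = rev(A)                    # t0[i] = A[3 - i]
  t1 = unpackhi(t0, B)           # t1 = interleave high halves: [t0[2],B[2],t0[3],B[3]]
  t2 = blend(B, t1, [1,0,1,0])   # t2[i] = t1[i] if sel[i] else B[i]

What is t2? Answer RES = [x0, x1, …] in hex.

t0 = [0x7e, 0x7b, 0xba, 0xad]
t1 = [0xba, 0x88, 0xad, 0x5f]
t2 = [0xba, 0xe0, 0xad, 0x5f]

RES = [0xba, 0xe0, 0xad, 0x5f]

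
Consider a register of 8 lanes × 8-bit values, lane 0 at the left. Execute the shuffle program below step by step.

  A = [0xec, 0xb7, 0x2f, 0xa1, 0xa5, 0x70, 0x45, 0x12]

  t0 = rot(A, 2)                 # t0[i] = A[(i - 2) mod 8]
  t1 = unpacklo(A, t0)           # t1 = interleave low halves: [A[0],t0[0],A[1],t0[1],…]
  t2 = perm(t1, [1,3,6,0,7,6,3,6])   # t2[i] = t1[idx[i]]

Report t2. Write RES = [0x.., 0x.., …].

→ t0 |45|12|ec|b7|2f|a1|a5|70|
→ t1 |ec|45|b7|12|2f|ec|a1|b7|
→ t2 |45|12|a1|ec|b7|a1|12|a1|

RES = [0x45, 0x12, 0xa1, 0xec, 0xb7, 0xa1, 0x12, 0xa1]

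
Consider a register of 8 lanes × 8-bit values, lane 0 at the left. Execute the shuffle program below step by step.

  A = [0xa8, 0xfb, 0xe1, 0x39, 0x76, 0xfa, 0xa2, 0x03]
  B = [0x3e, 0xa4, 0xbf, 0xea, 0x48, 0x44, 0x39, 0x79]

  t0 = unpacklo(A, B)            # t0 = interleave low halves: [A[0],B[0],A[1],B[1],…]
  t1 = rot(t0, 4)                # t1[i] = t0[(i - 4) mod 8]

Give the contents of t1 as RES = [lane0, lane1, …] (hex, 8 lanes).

→ t0 |a8|3e|fb|a4|e1|bf|39|ea|
→ t1 |e1|bf|39|ea|a8|3e|fb|a4|

RES = [0xe1, 0xbf, 0x39, 0xea, 0xa8, 0x3e, 0xfb, 0xa4]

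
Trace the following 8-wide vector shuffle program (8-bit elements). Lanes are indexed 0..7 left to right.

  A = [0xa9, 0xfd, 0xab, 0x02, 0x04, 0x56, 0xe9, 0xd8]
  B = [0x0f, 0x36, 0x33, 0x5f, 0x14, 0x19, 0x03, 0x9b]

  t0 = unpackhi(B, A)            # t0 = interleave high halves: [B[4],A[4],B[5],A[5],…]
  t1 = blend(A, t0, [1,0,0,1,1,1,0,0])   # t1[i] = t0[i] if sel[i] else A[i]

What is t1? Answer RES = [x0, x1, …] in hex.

t0 = [0x14, 0x04, 0x19, 0x56, 0x03, 0xe9, 0x9b, 0xd8]
t1 = [0x14, 0xfd, 0xab, 0x56, 0x03, 0xe9, 0xe9, 0xd8]

RES = [ 0x14  0xfd  0xab  0x56  0x03  0xe9  0xe9  0xd8 ]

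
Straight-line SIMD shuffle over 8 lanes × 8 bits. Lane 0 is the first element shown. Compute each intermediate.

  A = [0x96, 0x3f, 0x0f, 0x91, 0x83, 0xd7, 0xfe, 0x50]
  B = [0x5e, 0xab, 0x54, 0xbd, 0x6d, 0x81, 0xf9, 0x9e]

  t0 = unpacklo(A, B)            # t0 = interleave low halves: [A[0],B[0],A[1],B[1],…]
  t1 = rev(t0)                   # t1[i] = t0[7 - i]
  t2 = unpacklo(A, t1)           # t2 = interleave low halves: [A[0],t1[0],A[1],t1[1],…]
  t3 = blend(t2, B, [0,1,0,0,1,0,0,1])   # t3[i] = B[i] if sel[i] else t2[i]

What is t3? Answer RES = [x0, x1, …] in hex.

RES = [ 0x96  0xab  0x3f  0x91  0x6d  0x54  0x91  0x9e ]

t0 = [0x96, 0x5e, 0x3f, 0xab, 0x0f, 0x54, 0x91, 0xbd]
t1 = [0xbd, 0x91, 0x54, 0x0f, 0xab, 0x3f, 0x5e, 0x96]
t2 = [0x96, 0xbd, 0x3f, 0x91, 0x0f, 0x54, 0x91, 0x0f]
t3 = [0x96, 0xab, 0x3f, 0x91, 0x6d, 0x54, 0x91, 0x9e]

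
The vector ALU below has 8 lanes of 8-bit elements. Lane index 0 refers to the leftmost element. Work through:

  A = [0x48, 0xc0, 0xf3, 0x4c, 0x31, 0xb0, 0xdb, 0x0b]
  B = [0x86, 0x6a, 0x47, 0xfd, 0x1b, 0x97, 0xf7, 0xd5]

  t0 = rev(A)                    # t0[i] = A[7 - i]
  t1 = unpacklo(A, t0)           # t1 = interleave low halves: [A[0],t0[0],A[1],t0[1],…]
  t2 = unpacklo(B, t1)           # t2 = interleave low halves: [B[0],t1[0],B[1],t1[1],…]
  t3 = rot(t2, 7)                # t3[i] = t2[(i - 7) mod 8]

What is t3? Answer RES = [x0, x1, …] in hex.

RES = [0x48, 0x6a, 0x0b, 0x47, 0xc0, 0xfd, 0xdb, 0x86]

  t0: 0b db b0 31 4c f3 c0 48
  t1: 48 0b c0 db f3 b0 4c 31
  t2: 86 48 6a 0b 47 c0 fd db
  t3: 48 6a 0b 47 c0 fd db 86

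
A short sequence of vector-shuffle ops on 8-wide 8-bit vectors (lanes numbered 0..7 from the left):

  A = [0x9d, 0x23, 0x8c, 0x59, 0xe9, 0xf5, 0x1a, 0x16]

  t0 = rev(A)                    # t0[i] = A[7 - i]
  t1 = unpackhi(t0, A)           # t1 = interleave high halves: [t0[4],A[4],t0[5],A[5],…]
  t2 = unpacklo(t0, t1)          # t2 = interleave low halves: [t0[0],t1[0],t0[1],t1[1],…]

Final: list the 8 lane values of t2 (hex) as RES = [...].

→ t0 |16|1a|f5|e9|59|8c|23|9d|
→ t1 |59|e9|8c|f5|23|1a|9d|16|
→ t2 |16|59|1a|e9|f5|8c|e9|f5|

RES = [ 0x16  0x59  0x1a  0xe9  0xf5  0x8c  0xe9  0xf5 ]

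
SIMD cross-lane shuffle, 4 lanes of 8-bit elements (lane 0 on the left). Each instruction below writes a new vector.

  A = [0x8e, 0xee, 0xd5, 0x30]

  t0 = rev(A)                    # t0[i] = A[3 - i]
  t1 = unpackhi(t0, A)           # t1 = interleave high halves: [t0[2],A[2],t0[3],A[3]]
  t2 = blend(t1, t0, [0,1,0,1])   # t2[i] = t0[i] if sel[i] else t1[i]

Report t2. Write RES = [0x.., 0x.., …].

RES = [0xee, 0xd5, 0x8e, 0x8e]

→ t0 |30|d5|ee|8e|
→ t1 |ee|d5|8e|30|
→ t2 |ee|d5|8e|8e|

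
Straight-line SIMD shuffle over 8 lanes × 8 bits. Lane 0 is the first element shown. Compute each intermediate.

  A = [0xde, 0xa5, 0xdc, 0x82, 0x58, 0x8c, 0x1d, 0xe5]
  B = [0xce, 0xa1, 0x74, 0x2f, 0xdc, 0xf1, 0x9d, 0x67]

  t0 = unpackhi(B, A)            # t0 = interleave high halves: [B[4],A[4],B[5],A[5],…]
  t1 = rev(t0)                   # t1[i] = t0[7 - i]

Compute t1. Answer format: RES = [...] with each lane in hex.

RES = [ 0xe5  0x67  0x1d  0x9d  0x8c  0xf1  0x58  0xdc ]

t0 = [0xdc, 0x58, 0xf1, 0x8c, 0x9d, 0x1d, 0x67, 0xe5]
t1 = [0xe5, 0x67, 0x1d, 0x9d, 0x8c, 0xf1, 0x58, 0xdc]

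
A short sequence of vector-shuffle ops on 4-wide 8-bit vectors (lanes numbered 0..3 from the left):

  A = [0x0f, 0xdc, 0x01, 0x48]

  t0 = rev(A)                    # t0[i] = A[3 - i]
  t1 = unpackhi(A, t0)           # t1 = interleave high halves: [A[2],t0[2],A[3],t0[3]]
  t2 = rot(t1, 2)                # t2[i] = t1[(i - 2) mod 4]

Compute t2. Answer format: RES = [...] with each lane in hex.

t0 = [0x48, 0x01, 0xdc, 0x0f]
t1 = [0x01, 0xdc, 0x48, 0x0f]
t2 = [0x48, 0x0f, 0x01, 0xdc]

RES = [0x48, 0x0f, 0x01, 0xdc]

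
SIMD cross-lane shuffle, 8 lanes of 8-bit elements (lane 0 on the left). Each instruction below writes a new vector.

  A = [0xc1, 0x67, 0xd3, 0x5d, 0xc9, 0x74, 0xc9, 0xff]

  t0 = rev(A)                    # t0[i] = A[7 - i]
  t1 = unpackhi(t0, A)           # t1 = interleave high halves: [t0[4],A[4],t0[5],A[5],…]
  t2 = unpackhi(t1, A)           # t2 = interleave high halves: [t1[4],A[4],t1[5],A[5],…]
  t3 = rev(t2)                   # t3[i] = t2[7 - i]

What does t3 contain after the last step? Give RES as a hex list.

→ t0 |ff|c9|74|c9|5d|d3|67|c1|
→ t1 |5d|c9|d3|74|67|c9|c1|ff|
→ t2 |67|c9|c9|74|c1|c9|ff|ff|
→ t3 |ff|ff|c9|c1|74|c9|c9|67|

RES = [ 0xff  0xff  0xc9  0xc1  0x74  0xc9  0xc9  0x67 ]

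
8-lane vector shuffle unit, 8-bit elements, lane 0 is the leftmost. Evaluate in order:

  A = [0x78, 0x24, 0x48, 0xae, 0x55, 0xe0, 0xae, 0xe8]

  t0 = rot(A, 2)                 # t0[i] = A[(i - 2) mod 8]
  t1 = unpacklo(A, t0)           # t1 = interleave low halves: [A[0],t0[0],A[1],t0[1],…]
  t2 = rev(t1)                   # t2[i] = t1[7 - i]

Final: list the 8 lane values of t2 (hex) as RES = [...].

RES = [ 0x24  0xae  0x78  0x48  0xe8  0x24  0xae  0x78 ]

→ t0 |ae|e8|78|24|48|ae|55|e0|
→ t1 |78|ae|24|e8|48|78|ae|24|
→ t2 |24|ae|78|48|e8|24|ae|78|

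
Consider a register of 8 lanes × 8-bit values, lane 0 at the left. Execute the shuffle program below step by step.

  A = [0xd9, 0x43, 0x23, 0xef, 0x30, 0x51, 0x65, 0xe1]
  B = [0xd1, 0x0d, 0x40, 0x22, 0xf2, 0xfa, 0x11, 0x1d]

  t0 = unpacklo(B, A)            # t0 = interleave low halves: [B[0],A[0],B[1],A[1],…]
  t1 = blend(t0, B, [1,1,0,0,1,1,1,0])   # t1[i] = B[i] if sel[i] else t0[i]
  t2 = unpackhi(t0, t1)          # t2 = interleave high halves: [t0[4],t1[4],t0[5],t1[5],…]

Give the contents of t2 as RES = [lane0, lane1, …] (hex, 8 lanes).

→ t0 |d1|d9|0d|43|40|23|22|ef|
→ t1 |d1|0d|0d|43|f2|fa|11|ef|
→ t2 |40|f2|23|fa|22|11|ef|ef|

RES = [ 0x40  0xf2  0x23  0xfa  0x22  0x11  0xef  0xef ]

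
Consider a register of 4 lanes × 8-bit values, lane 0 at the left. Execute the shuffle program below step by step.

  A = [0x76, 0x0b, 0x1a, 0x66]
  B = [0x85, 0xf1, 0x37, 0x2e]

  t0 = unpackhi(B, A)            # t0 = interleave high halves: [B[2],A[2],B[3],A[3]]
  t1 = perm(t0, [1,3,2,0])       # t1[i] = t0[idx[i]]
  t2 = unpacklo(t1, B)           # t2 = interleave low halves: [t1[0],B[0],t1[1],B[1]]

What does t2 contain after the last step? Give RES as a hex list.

t0 = [0x37, 0x1a, 0x2e, 0x66]
t1 = [0x1a, 0x66, 0x2e, 0x37]
t2 = [0x1a, 0x85, 0x66, 0xf1]

RES = [ 0x1a  0x85  0x66  0xf1 ]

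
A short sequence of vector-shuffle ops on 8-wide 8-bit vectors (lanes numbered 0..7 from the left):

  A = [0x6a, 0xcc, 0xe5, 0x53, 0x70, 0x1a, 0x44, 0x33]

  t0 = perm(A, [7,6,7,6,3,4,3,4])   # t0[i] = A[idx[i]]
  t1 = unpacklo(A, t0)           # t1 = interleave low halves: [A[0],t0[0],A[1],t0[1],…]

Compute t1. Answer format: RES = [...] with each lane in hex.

  t0: 33 44 33 44 53 70 53 70
  t1: 6a 33 cc 44 e5 33 53 44

RES = [0x6a, 0x33, 0xcc, 0x44, 0xe5, 0x33, 0x53, 0x44]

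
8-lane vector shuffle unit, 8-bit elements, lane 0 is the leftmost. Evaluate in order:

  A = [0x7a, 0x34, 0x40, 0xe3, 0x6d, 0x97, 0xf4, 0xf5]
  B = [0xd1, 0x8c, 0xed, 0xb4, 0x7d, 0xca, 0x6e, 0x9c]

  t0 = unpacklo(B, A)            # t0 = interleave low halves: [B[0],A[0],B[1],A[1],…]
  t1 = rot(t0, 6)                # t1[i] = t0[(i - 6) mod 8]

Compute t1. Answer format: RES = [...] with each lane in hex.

→ t0 |d1|7a|8c|34|ed|40|b4|e3|
→ t1 |8c|34|ed|40|b4|e3|d1|7a|

RES = [0x8c, 0x34, 0xed, 0x40, 0xb4, 0xe3, 0xd1, 0x7a]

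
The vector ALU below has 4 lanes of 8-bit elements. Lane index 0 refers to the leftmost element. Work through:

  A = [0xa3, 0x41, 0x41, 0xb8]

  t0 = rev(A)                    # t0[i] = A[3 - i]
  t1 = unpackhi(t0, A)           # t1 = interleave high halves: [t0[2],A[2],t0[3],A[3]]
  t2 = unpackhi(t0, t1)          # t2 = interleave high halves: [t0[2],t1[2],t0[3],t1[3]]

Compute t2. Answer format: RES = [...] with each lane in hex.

t0 = [0xb8, 0x41, 0x41, 0xa3]
t1 = [0x41, 0x41, 0xa3, 0xb8]
t2 = [0x41, 0xa3, 0xa3, 0xb8]

RES = [ 0x41  0xa3  0xa3  0xb8 ]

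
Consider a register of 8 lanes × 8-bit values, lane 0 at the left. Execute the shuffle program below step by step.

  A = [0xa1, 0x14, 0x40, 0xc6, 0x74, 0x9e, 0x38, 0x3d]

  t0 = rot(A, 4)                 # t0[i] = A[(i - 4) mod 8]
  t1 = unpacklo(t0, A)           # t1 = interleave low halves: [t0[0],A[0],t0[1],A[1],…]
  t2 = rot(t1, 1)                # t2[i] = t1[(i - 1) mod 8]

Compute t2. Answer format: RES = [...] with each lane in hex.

RES = [ 0xc6  0x74  0xa1  0x9e  0x14  0x38  0x40  0x3d ]

t0 = [0x74, 0x9e, 0x38, 0x3d, 0xa1, 0x14, 0x40, 0xc6]
t1 = [0x74, 0xa1, 0x9e, 0x14, 0x38, 0x40, 0x3d, 0xc6]
t2 = [0xc6, 0x74, 0xa1, 0x9e, 0x14, 0x38, 0x40, 0x3d]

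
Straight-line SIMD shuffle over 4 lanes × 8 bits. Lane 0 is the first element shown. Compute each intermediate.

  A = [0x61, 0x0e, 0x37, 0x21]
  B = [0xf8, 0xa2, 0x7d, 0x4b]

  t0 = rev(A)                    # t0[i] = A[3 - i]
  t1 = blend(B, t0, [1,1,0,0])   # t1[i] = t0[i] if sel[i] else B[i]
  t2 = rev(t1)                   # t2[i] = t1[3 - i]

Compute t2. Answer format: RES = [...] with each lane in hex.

→ t0 |21|37|0e|61|
→ t1 |21|37|7d|4b|
→ t2 |4b|7d|37|21|

RES = [ 0x4b  0x7d  0x37  0x21 ]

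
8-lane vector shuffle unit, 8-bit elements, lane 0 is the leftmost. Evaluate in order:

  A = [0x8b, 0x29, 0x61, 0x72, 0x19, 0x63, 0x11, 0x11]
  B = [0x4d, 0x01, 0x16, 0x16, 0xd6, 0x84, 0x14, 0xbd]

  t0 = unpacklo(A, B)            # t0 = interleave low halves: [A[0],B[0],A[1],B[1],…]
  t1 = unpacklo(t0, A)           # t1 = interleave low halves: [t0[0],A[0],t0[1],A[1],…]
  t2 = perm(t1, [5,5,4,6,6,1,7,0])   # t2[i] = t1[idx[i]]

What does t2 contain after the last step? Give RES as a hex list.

RES = [ 0x61  0x61  0x29  0x01  0x01  0x8b  0x72  0x8b ]

→ t0 |8b|4d|29|01|61|16|72|16|
→ t1 |8b|8b|4d|29|29|61|01|72|
→ t2 |61|61|29|01|01|8b|72|8b|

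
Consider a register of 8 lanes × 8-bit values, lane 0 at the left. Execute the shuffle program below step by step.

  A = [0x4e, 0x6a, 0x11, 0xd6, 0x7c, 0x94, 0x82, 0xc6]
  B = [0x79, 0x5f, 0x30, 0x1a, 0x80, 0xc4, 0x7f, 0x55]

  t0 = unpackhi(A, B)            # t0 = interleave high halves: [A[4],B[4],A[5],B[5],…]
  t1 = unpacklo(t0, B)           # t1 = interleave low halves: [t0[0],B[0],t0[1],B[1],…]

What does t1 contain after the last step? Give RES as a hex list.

t0 = [0x7c, 0x80, 0x94, 0xc4, 0x82, 0x7f, 0xc6, 0x55]
t1 = [0x7c, 0x79, 0x80, 0x5f, 0x94, 0x30, 0xc4, 0x1a]

RES = [0x7c, 0x79, 0x80, 0x5f, 0x94, 0x30, 0xc4, 0x1a]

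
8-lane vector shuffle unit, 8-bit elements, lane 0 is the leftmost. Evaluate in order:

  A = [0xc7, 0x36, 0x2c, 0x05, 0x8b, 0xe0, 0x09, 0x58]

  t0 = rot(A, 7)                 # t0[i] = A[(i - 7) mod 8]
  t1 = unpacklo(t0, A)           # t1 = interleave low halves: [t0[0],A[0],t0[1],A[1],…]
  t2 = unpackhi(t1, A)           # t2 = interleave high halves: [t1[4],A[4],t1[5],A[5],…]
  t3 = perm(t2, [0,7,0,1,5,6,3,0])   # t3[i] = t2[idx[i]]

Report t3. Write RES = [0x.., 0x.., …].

  t0: 36 2c 05 8b e0 09 58 c7
  t1: 36 c7 2c 36 05 2c 8b 05
  t2: 05 8b 2c e0 8b 09 05 58
  t3: 05 58 05 8b 09 05 e0 05

RES = [ 0x05  0x58  0x05  0x8b  0x09  0x05  0xe0  0x05 ]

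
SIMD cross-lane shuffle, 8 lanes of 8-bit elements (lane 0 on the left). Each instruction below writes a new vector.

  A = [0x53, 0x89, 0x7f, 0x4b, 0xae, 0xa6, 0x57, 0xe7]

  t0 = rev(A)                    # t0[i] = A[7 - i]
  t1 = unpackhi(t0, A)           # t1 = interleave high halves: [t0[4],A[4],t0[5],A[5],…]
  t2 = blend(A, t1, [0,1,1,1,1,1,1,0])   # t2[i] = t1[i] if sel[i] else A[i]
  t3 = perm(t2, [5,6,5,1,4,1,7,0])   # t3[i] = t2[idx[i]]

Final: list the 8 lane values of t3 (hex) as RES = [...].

t0 = [0xe7, 0x57, 0xa6, 0xae, 0x4b, 0x7f, 0x89, 0x53]
t1 = [0x4b, 0xae, 0x7f, 0xa6, 0x89, 0x57, 0x53, 0xe7]
t2 = [0x53, 0xae, 0x7f, 0xa6, 0x89, 0x57, 0x53, 0xe7]
t3 = [0x57, 0x53, 0x57, 0xae, 0x89, 0xae, 0xe7, 0x53]

RES = [0x57, 0x53, 0x57, 0xae, 0x89, 0xae, 0xe7, 0x53]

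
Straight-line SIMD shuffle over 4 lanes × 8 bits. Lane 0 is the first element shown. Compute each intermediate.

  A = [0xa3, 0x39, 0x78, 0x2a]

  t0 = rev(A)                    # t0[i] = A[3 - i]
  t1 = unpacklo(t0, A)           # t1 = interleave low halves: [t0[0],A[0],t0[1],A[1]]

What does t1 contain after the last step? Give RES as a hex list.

  t0: 2a 78 39 a3
  t1: 2a a3 78 39

RES = [ 0x2a  0xa3  0x78  0x39 ]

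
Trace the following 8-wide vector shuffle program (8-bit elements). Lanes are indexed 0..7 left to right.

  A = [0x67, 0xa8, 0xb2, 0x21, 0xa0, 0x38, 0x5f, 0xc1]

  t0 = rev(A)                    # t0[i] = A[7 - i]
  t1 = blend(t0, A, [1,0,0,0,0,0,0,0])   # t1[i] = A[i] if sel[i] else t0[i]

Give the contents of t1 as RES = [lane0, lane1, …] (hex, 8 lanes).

→ t0 |c1|5f|38|a0|21|b2|a8|67|
→ t1 |67|5f|38|a0|21|b2|a8|67|

RES = [0x67, 0x5f, 0x38, 0xa0, 0x21, 0xb2, 0xa8, 0x67]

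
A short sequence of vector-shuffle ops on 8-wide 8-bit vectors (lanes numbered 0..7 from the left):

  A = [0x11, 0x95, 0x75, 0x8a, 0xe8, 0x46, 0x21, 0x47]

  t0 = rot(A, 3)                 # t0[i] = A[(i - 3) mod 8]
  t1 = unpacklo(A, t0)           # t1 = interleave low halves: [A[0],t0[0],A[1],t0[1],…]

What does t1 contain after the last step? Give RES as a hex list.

RES = [ 0x11  0x46  0x95  0x21  0x75  0x47  0x8a  0x11 ]

  t0: 46 21 47 11 95 75 8a e8
  t1: 11 46 95 21 75 47 8a 11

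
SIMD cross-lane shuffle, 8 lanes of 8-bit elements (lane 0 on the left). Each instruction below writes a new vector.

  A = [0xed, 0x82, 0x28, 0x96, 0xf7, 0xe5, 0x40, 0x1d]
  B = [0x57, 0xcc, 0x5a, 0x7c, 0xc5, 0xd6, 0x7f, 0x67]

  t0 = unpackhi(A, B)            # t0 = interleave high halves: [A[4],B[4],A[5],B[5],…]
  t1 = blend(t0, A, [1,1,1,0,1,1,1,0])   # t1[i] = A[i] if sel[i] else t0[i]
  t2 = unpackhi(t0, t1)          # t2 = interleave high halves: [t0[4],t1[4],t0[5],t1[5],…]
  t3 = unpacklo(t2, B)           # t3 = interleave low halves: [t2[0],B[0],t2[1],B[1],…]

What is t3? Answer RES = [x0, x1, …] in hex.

t0 = [0xf7, 0xc5, 0xe5, 0xd6, 0x40, 0x7f, 0x1d, 0x67]
t1 = [0xed, 0x82, 0x28, 0xd6, 0xf7, 0xe5, 0x40, 0x67]
t2 = [0x40, 0xf7, 0x7f, 0xe5, 0x1d, 0x40, 0x67, 0x67]
t3 = [0x40, 0x57, 0xf7, 0xcc, 0x7f, 0x5a, 0xe5, 0x7c]

RES = [0x40, 0x57, 0xf7, 0xcc, 0x7f, 0x5a, 0xe5, 0x7c]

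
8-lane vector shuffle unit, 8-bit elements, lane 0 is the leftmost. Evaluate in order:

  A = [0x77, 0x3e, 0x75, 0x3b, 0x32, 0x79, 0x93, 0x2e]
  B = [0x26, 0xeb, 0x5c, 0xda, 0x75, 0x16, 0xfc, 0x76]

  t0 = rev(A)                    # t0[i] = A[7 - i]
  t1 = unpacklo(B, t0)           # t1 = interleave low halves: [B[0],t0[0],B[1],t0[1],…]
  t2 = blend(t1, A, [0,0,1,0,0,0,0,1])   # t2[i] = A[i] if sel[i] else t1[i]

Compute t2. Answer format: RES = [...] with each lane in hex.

t0 = [0x2e, 0x93, 0x79, 0x32, 0x3b, 0x75, 0x3e, 0x77]
t1 = [0x26, 0x2e, 0xeb, 0x93, 0x5c, 0x79, 0xda, 0x32]
t2 = [0x26, 0x2e, 0x75, 0x93, 0x5c, 0x79, 0xda, 0x2e]

RES = [ 0x26  0x2e  0x75  0x93  0x5c  0x79  0xda  0x2e ]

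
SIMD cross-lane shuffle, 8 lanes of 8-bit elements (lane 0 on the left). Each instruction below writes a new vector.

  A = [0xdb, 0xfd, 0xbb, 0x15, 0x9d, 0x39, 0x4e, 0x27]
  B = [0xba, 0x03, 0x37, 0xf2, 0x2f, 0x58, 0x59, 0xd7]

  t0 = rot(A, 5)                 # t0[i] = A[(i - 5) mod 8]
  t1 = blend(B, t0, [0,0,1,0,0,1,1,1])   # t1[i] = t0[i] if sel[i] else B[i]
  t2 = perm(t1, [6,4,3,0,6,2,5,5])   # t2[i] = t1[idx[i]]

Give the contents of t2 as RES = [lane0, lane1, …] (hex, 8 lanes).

RES = [0xfd, 0x2f, 0xf2, 0xba, 0xfd, 0x39, 0xdb, 0xdb]

t0 = [0x15, 0x9d, 0x39, 0x4e, 0x27, 0xdb, 0xfd, 0xbb]
t1 = [0xba, 0x03, 0x39, 0xf2, 0x2f, 0xdb, 0xfd, 0xbb]
t2 = [0xfd, 0x2f, 0xf2, 0xba, 0xfd, 0x39, 0xdb, 0xdb]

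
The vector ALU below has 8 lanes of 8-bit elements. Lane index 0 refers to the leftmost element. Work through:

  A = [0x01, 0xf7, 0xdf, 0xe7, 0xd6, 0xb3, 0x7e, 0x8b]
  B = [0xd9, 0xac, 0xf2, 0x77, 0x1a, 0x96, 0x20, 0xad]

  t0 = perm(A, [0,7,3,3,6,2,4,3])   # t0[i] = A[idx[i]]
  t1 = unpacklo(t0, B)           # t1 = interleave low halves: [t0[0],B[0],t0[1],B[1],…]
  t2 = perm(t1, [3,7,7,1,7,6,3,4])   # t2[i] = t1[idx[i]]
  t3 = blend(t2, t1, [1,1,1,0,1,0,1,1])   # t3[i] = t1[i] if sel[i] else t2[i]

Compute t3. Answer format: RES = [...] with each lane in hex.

  t0: 01 8b e7 e7 7e df d6 e7
  t1: 01 d9 8b ac e7 f2 e7 77
  t2: ac 77 77 d9 77 e7 ac e7
  t3: 01 d9 8b d9 e7 e7 e7 77

RES = [0x01, 0xd9, 0x8b, 0xd9, 0xe7, 0xe7, 0xe7, 0x77]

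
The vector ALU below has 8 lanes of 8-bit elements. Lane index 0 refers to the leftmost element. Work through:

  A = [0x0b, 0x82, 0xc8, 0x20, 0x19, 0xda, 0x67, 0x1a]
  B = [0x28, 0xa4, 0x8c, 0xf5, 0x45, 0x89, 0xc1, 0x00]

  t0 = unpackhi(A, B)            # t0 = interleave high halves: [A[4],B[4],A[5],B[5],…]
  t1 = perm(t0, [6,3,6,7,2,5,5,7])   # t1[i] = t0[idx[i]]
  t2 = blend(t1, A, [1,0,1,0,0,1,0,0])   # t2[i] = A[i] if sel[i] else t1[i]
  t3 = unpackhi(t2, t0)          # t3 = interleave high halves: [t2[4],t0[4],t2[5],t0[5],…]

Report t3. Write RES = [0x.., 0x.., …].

  t0: 19 45 da 89 67 c1 1a 00
  t1: 1a 89 1a 00 da c1 c1 00
  t2: 0b 89 c8 00 da da c1 00
  t3: da 67 da c1 c1 1a 00 00

RES = [0xda, 0x67, 0xda, 0xc1, 0xc1, 0x1a, 0x00, 0x00]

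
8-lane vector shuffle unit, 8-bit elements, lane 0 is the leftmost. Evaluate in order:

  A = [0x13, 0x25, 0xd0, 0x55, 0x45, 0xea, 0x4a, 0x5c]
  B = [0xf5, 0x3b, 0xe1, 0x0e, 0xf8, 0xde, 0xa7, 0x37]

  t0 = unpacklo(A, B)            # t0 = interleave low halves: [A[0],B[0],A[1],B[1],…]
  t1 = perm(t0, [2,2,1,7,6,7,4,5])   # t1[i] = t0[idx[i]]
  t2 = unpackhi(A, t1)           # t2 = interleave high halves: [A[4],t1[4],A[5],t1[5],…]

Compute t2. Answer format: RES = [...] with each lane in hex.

  t0: 13 f5 25 3b d0 e1 55 0e
  t1: 25 25 f5 0e 55 0e d0 e1
  t2: 45 55 ea 0e 4a d0 5c e1

RES = [ 0x45  0x55  0xea  0x0e  0x4a  0xd0  0x5c  0xe1 ]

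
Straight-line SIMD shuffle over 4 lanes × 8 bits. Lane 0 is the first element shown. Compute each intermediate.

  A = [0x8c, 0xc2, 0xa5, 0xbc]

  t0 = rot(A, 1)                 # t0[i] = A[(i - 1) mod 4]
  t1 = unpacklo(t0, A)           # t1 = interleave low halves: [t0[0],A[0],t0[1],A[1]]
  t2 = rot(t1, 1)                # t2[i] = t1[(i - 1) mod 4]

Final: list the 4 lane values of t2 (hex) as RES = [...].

RES = [ 0xc2  0xbc  0x8c  0x8c ]

t0 = [0xbc, 0x8c, 0xc2, 0xa5]
t1 = [0xbc, 0x8c, 0x8c, 0xc2]
t2 = [0xc2, 0xbc, 0x8c, 0x8c]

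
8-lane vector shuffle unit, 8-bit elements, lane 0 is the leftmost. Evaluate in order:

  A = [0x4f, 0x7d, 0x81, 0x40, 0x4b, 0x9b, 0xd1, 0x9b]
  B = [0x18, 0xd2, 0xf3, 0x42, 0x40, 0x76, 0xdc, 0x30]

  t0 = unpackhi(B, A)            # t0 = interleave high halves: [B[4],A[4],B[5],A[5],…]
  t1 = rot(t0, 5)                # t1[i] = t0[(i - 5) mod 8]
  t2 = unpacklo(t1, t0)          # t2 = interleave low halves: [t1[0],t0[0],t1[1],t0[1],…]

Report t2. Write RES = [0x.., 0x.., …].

RES = [0x9b, 0x40, 0xdc, 0x4b, 0xd1, 0x76, 0x30, 0x9b]

→ t0 |40|4b|76|9b|dc|d1|30|9b|
→ t1 |9b|dc|d1|30|9b|40|4b|76|
→ t2 |9b|40|dc|4b|d1|76|30|9b|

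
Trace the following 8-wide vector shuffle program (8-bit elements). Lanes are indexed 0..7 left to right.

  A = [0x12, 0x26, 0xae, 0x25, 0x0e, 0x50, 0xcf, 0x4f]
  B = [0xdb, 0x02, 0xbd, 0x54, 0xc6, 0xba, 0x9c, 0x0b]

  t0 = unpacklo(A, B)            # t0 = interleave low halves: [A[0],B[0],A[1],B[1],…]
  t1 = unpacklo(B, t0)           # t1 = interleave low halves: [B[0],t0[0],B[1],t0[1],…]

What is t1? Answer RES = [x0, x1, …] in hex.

RES = [0xdb, 0x12, 0x02, 0xdb, 0xbd, 0x26, 0x54, 0x02]

  t0: 12 db 26 02 ae bd 25 54
  t1: db 12 02 db bd 26 54 02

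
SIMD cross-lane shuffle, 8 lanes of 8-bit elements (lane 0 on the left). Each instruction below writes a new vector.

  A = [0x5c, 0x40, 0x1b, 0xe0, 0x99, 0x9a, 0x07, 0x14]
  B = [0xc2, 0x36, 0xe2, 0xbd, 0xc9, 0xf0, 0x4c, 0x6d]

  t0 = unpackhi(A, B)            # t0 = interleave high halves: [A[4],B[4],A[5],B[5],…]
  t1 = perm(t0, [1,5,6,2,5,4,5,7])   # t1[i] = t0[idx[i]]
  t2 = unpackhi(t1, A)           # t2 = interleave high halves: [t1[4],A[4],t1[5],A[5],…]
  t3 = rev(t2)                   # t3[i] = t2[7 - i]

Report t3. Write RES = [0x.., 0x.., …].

RES = [0x14, 0x6d, 0x07, 0x4c, 0x9a, 0x07, 0x99, 0x4c]

t0 = [0x99, 0xc9, 0x9a, 0xf0, 0x07, 0x4c, 0x14, 0x6d]
t1 = [0xc9, 0x4c, 0x14, 0x9a, 0x4c, 0x07, 0x4c, 0x6d]
t2 = [0x4c, 0x99, 0x07, 0x9a, 0x4c, 0x07, 0x6d, 0x14]
t3 = [0x14, 0x6d, 0x07, 0x4c, 0x9a, 0x07, 0x99, 0x4c]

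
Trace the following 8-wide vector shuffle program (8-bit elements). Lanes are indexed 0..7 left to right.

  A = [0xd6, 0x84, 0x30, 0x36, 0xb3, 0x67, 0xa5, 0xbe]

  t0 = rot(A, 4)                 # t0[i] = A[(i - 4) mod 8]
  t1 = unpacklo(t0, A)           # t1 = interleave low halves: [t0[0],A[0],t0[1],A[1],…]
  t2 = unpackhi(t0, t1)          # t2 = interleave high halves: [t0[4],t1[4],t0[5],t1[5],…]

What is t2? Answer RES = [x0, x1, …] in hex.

RES = [0xd6, 0xa5, 0x84, 0x30, 0x30, 0xbe, 0x36, 0x36]

  t0: b3 67 a5 be d6 84 30 36
  t1: b3 d6 67 84 a5 30 be 36
  t2: d6 a5 84 30 30 be 36 36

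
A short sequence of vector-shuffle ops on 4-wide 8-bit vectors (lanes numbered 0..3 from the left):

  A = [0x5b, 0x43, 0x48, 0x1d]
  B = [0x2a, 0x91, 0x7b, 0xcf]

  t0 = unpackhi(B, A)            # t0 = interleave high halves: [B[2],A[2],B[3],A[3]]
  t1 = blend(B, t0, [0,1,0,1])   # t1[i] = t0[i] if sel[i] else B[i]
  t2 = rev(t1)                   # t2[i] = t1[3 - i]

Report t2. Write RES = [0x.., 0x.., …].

RES = [ 0x1d  0x7b  0x48  0x2a ]

  t0: 7b 48 cf 1d
  t1: 2a 48 7b 1d
  t2: 1d 7b 48 2a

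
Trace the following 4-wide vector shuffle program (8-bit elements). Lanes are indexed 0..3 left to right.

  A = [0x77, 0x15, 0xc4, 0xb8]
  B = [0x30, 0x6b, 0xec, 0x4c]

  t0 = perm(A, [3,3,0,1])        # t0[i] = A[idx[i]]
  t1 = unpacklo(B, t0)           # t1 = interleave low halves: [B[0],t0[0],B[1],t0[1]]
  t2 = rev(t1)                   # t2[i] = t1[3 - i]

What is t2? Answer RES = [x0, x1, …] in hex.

RES = [ 0xb8  0x6b  0xb8  0x30 ]

→ t0 |b8|b8|77|15|
→ t1 |30|b8|6b|b8|
→ t2 |b8|6b|b8|30|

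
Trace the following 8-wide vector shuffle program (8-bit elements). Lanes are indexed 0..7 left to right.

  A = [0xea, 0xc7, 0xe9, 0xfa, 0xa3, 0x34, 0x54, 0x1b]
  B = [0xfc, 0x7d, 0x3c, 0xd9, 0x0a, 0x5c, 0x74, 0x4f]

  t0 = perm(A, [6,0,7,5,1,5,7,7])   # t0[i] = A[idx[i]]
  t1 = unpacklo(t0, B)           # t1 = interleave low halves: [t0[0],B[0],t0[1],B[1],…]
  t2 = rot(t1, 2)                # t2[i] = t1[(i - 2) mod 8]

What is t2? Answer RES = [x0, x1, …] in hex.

t0 = [0x54, 0xea, 0x1b, 0x34, 0xc7, 0x34, 0x1b, 0x1b]
t1 = [0x54, 0xfc, 0xea, 0x7d, 0x1b, 0x3c, 0x34, 0xd9]
t2 = [0x34, 0xd9, 0x54, 0xfc, 0xea, 0x7d, 0x1b, 0x3c]

RES = [0x34, 0xd9, 0x54, 0xfc, 0xea, 0x7d, 0x1b, 0x3c]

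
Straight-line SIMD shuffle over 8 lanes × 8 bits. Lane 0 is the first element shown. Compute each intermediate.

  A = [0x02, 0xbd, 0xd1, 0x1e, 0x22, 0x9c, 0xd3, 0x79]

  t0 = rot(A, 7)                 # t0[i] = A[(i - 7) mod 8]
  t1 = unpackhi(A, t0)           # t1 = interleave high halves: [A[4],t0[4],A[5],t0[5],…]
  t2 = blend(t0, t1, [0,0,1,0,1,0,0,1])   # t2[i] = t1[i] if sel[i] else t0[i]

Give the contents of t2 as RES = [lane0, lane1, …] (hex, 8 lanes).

RES = [0xbd, 0xd1, 0x9c, 0x22, 0xd3, 0xd3, 0x79, 0x02]

t0 = [0xbd, 0xd1, 0x1e, 0x22, 0x9c, 0xd3, 0x79, 0x02]
t1 = [0x22, 0x9c, 0x9c, 0xd3, 0xd3, 0x79, 0x79, 0x02]
t2 = [0xbd, 0xd1, 0x9c, 0x22, 0xd3, 0xd3, 0x79, 0x02]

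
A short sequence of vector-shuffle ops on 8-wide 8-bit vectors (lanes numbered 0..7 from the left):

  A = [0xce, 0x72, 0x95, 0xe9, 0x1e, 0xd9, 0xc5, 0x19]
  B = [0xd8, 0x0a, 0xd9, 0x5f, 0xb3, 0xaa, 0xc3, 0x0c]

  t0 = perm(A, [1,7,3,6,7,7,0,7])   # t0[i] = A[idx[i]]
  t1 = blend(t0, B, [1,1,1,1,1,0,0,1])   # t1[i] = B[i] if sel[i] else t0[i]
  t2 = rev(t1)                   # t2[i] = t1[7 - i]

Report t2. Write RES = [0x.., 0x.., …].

RES = [ 0x0c  0xce  0x19  0xb3  0x5f  0xd9  0x0a  0xd8 ]

  t0: 72 19 e9 c5 19 19 ce 19
  t1: d8 0a d9 5f b3 19 ce 0c
  t2: 0c ce 19 b3 5f d9 0a d8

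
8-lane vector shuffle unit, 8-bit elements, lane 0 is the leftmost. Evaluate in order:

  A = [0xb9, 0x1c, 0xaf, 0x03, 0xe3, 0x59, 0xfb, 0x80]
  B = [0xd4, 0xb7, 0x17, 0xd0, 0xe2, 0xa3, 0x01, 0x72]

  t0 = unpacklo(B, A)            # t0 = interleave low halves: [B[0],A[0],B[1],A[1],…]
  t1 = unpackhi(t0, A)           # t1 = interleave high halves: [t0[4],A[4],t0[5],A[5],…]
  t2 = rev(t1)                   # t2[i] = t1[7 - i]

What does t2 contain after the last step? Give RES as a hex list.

RES = [ 0x80  0x03  0xfb  0xd0  0x59  0xaf  0xe3  0x17 ]

t0 = [0xd4, 0xb9, 0xb7, 0x1c, 0x17, 0xaf, 0xd0, 0x03]
t1 = [0x17, 0xe3, 0xaf, 0x59, 0xd0, 0xfb, 0x03, 0x80]
t2 = [0x80, 0x03, 0xfb, 0xd0, 0x59, 0xaf, 0xe3, 0x17]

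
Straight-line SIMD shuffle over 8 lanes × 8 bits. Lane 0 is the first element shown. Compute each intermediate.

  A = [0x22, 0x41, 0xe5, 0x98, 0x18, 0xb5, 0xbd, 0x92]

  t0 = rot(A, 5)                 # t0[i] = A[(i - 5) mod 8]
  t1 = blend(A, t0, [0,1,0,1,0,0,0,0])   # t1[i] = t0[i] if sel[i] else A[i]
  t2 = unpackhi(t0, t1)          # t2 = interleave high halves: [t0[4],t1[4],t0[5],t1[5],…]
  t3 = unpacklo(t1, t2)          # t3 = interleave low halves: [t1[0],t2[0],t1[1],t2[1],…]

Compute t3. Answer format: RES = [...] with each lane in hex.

RES = [ 0x22  0x92  0x18  0x18  0xe5  0x22  0xbd  0xb5 ]

  t0: 98 18 b5 bd 92 22 41 e5
  t1: 22 18 e5 bd 18 b5 bd 92
  t2: 92 18 22 b5 41 bd e5 92
  t3: 22 92 18 18 e5 22 bd b5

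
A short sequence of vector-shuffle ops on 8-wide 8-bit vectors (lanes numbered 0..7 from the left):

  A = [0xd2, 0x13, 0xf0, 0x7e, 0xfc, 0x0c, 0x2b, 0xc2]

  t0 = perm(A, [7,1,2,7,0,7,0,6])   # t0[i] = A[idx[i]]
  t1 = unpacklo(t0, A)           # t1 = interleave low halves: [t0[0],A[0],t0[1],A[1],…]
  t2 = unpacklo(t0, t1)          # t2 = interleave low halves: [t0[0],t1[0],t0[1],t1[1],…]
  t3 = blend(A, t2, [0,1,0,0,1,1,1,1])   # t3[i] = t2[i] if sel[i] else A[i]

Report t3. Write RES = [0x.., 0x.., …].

  t0: c2 13 f0 c2 d2 c2 d2 2b
  t1: c2 d2 13 13 f0 f0 c2 7e
  t2: c2 c2 13 d2 f0 13 c2 13
  t3: d2 c2 f0 7e f0 13 c2 13

RES = [ 0xd2  0xc2  0xf0  0x7e  0xf0  0x13  0xc2  0x13 ]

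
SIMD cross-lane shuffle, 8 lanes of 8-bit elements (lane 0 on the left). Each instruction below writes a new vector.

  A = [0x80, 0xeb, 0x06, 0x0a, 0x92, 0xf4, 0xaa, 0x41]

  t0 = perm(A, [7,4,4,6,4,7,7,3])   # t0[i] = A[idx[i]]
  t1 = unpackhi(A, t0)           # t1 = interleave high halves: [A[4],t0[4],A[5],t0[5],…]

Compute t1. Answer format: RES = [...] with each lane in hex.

  t0: 41 92 92 aa 92 41 41 0a
  t1: 92 92 f4 41 aa 41 41 0a

RES = [0x92, 0x92, 0xf4, 0x41, 0xaa, 0x41, 0x41, 0x0a]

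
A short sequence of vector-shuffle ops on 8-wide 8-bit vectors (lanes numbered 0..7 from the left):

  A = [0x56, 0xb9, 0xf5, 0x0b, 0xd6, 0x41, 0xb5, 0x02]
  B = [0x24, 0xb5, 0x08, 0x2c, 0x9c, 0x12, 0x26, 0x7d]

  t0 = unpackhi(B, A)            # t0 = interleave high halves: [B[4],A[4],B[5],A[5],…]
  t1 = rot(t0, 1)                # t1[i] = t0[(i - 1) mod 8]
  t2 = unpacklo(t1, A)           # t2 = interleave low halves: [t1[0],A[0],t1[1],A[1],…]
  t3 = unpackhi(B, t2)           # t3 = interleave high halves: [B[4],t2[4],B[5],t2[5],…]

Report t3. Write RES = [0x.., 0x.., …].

RES = [ 0x9c  0xd6  0x12  0xf5  0x26  0x12  0x7d  0x0b ]

→ t0 |9c|d6|12|41|26|b5|7d|02|
→ t1 |02|9c|d6|12|41|26|b5|7d|
→ t2 |02|56|9c|b9|d6|f5|12|0b|
→ t3 |9c|d6|12|f5|26|12|7d|0b|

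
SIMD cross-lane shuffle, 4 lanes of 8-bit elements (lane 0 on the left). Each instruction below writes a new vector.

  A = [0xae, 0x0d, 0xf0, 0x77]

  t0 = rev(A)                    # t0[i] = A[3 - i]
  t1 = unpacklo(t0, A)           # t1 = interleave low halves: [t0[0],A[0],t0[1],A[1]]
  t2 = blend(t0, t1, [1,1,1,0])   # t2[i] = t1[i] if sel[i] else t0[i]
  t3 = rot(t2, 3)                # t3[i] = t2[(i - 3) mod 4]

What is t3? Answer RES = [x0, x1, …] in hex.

  t0: 77 f0 0d ae
  t1: 77 ae f0 0d
  t2: 77 ae f0 ae
  t3: ae f0 ae 77

RES = [ 0xae  0xf0  0xae  0x77 ]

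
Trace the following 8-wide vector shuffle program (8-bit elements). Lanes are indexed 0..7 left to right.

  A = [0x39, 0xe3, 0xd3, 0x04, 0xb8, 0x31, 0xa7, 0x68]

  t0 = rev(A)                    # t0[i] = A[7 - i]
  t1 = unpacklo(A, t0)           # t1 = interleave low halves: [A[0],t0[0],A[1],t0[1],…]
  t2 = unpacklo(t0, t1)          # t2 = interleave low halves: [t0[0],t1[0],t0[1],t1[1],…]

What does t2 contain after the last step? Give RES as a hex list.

RES = [ 0x68  0x39  0xa7  0x68  0x31  0xe3  0xb8  0xa7 ]

→ t0 |68|a7|31|b8|04|d3|e3|39|
→ t1 |39|68|e3|a7|d3|31|04|b8|
→ t2 |68|39|a7|68|31|e3|b8|a7|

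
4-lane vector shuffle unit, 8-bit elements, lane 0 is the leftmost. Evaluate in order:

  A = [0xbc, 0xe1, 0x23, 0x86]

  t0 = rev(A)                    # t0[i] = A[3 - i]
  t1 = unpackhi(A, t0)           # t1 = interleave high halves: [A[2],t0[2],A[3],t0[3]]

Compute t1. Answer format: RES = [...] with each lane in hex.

→ t0 |86|23|e1|bc|
→ t1 |23|e1|86|bc|

RES = [0x23, 0xe1, 0x86, 0xbc]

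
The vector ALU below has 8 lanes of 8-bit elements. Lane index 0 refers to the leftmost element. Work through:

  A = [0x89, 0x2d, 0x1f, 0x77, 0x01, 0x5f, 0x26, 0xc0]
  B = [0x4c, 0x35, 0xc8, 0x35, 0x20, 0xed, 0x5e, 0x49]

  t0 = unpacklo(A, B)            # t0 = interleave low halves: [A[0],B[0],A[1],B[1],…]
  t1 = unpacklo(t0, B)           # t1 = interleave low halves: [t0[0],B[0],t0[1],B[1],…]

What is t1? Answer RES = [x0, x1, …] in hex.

RES = [ 0x89  0x4c  0x4c  0x35  0x2d  0xc8  0x35  0x35 ]

  t0: 89 4c 2d 35 1f c8 77 35
  t1: 89 4c 4c 35 2d c8 35 35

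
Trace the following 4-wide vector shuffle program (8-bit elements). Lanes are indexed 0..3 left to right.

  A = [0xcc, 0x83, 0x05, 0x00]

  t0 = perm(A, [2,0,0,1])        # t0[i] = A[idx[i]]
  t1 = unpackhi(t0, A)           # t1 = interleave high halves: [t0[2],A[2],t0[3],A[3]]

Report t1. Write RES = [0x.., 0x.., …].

→ t0 |05|cc|cc|83|
→ t1 |cc|05|83|00|

RES = [ 0xcc  0x05  0x83  0x00 ]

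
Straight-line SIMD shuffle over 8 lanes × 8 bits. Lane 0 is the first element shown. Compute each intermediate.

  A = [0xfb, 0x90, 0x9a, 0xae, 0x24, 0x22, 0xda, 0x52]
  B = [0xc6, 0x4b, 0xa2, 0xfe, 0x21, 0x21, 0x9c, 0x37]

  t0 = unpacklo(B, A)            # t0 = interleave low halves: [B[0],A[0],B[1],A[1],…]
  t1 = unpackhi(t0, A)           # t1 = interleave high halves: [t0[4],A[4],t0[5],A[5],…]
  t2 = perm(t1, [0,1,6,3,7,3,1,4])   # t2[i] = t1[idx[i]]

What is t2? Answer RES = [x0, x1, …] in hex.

RES = [ 0xa2  0x24  0xae  0x22  0x52  0x22  0x24  0xfe ]

  t0: c6 fb 4b 90 a2 9a fe ae
  t1: a2 24 9a 22 fe da ae 52
  t2: a2 24 ae 22 52 22 24 fe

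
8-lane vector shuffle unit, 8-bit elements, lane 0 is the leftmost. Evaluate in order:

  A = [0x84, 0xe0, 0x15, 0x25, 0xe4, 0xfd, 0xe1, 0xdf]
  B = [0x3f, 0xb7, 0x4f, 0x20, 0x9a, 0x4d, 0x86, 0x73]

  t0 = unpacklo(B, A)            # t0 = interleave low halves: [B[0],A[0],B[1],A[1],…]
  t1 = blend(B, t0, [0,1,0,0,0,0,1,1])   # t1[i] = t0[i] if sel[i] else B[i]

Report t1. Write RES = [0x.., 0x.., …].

RES = [0x3f, 0x84, 0x4f, 0x20, 0x9a, 0x4d, 0x20, 0x25]

  t0: 3f 84 b7 e0 4f 15 20 25
  t1: 3f 84 4f 20 9a 4d 20 25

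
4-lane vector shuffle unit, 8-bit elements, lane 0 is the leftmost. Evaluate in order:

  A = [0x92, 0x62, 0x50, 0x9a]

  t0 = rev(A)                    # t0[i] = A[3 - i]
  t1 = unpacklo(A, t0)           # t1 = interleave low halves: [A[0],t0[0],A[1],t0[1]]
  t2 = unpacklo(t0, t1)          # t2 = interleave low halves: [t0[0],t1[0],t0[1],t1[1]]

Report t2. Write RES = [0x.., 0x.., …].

RES = [ 0x9a  0x92  0x50  0x9a ]

  t0: 9a 50 62 92
  t1: 92 9a 62 50
  t2: 9a 92 50 9a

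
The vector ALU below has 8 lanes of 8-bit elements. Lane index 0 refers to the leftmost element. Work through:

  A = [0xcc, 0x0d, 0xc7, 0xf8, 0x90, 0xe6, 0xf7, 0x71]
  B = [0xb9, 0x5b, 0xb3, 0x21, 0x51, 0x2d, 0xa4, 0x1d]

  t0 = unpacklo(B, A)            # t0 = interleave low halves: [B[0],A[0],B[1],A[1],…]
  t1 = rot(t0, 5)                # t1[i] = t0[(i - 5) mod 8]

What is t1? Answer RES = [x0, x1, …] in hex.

RES = [0x0d, 0xb3, 0xc7, 0x21, 0xf8, 0xb9, 0xcc, 0x5b]

t0 = [0xb9, 0xcc, 0x5b, 0x0d, 0xb3, 0xc7, 0x21, 0xf8]
t1 = [0x0d, 0xb3, 0xc7, 0x21, 0xf8, 0xb9, 0xcc, 0x5b]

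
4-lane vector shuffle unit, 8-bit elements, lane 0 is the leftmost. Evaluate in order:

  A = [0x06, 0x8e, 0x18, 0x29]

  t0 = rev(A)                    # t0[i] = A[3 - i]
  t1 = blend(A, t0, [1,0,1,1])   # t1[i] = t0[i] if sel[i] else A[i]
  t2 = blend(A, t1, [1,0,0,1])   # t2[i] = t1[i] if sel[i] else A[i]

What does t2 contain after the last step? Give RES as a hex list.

→ t0 |29|18|8e|06|
→ t1 |29|8e|8e|06|
→ t2 |29|8e|18|06|

RES = [0x29, 0x8e, 0x18, 0x06]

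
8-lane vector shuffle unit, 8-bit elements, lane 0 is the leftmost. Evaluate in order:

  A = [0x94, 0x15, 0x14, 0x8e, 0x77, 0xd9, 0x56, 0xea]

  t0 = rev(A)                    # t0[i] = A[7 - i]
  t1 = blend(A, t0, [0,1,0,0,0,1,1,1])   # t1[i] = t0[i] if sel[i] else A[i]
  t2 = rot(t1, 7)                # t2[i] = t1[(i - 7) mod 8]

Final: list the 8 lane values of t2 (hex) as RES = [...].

  t0: ea 56 d9 77 8e 14 15 94
  t1: 94 56 14 8e 77 14 15 94
  t2: 56 14 8e 77 14 15 94 94

RES = [ 0x56  0x14  0x8e  0x77  0x14  0x15  0x94  0x94 ]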